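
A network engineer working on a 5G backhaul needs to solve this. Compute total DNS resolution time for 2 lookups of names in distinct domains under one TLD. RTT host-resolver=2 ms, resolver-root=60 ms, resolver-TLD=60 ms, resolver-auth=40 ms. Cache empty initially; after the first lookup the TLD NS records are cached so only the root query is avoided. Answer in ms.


Lookup 1 (cold cache): local + root + TLD + auth = 2 + 60 + 60 + 40 = 162 ms
Lookups 2..2 (TLD NS cached -> skip root; new domain -> still ask TLD and auth): local + TLD + auth = 2 + 60 + 40 = 102 ms each
Remaining 1 lookups: 1 * 102 = 102 ms
Total = 162 + 102 = 264 ms

264


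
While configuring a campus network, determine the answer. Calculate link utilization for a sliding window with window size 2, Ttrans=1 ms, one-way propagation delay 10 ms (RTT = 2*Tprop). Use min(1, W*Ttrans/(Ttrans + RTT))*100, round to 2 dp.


Given: W = 2, Ttrans = 1 ms, RTT = 20 ms (= 2 * Tprop, Tprop = 10 ms)
Cycle time = Ttrans + RTT = 1 + 20 = 21 ms (first packet sent until its ACK returns)
W * Ttrans = 2 * 1 = 2 ms of sending per cycle
W * Ttrans / (Ttrans + RTT) = 2 / 21 = 0.095238
U = min(1, 0.095238) = 0.095238
U% = 9.52%

9.52


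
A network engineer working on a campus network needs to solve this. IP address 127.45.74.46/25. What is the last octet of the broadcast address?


Given: IP = 127.45.74.46, prefix = /25
Host bits = 32 - 25 = 7
Network last octet = 46 AND mask = 0
Host part size = 2^7 - 1 = 127
Broadcast last octet = 0 OR 127 = 127

127


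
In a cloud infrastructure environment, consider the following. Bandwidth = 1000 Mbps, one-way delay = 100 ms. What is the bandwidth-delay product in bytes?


Given: bandwidth = 1000 Mbps, delay = 100 ms
BDP in bits = 1000 * 10^6 * 100 / 1000
BDP in bits = 100000000
BDP in bytes = 100000000 / 8 = 12500000

12500000


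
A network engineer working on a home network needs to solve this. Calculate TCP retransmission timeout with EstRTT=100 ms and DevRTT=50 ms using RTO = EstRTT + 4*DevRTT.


Given: EstRTT = 100 ms, DevRTT = 50 ms
Timeout = EstRTT + 4 * DevRTT
4 * DevRTT = 4 * 50 = 200
Timeout = 100 + 200 = 300 ms

300


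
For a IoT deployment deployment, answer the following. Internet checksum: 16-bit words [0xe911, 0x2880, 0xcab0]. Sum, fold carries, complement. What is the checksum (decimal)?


Given words: [0xe911, 0x2880, 0xcab0]
Step 1: Sum all words
Raw sum = 59665 + 10368 + 51888 = 121921
Step 2: Fold carry: (56385 + 1) = 56386
One's complement = ~56386 & 0xFFFF = 9149

9149


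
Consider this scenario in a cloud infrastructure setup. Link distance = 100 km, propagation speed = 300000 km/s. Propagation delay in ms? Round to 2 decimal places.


Given: distance = 100 km, speed = 300000 km/s
Delay = distance / speed = 100 / 300000 seconds
Delay in ms = 100 * 1000 / 300000
Delay = 0.3333 ms
Rounded to 2 dp = 0.33 ms

0.33


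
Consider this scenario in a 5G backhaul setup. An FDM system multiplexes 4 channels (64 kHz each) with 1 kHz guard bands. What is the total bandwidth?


Given: 4 channels, 64 kHz each, guard = 1 kHz
Channel bandwidth = 4 * 64 = 256 kHz
Guard bands = 3 gaps * 1 kHz = 3 kHz
Total = 256 + 3 = 259 kHz

259


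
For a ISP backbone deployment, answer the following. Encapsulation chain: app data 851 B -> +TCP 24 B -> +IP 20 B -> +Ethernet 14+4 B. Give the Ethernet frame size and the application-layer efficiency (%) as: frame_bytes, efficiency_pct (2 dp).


TCP segment = 851 + 24 = 875 B
IP packet = 875 + 20 = 895 B
Ethernet frame = 895 + 14 + 4 = 913 B
Efficiency = app / frame = 851 / 913 = 0.932092 = 93.2092% -> 93.21% (2 dp)

913, 93.21


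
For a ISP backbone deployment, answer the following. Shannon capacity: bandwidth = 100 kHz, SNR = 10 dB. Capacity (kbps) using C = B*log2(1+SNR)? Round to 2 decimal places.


Given: B = 100 kHz, SNR = 10 dB
SNR linear = 10^(10/10) = 10
1 + SNR = 11
log2(11) = 3.4594316186
C = 100 * 1000 * 3.4594316186 = 345943.1619 bps
C = 345.943162 kbps -> 345.94 kbps (2 dp)

345.94


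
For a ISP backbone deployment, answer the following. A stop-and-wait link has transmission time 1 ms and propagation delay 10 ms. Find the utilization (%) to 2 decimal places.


Given: Ttrans = 1 ms, Tprop = 10 ms
RTT = 2 * Tprop = 2 * 10 = 20 ms
U = Ttrans / (Ttrans + RTT)
U = 1 / (1 + 20)
U = 1 / 21 = 0.047619
U% = 4.76%

4.76


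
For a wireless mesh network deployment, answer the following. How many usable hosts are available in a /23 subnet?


Given: subnet mask /23
Host bits = 32 - 23 = 9
Total addresses = 2^9 = 512
Usable hosts = 512 - 2 (network + broadcast) = 510

510


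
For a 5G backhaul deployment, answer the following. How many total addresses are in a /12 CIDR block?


Given: CIDR prefix /12
Host bits = 32 - 12 = 20
Total addresses = 2^20 = 1048576

1048576


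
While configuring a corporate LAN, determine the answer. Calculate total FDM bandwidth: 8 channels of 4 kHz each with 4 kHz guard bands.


Given: 8 channels, 4 kHz each, guard = 4 kHz
Channel bandwidth = 8 * 4 = 32 kHz
Guard bands = 7 gaps * 4 kHz = 28 kHz
Total = 32 + 28 = 60 kHz

60


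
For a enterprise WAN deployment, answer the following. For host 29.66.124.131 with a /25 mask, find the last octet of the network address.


Given: IP = 29.66.124.131, prefix = /25
Subnet mask = 255.255.255.128
Last octet of IP: 131
Last octet of mask: 128
Network last octet = 131 AND 128 = 128

128


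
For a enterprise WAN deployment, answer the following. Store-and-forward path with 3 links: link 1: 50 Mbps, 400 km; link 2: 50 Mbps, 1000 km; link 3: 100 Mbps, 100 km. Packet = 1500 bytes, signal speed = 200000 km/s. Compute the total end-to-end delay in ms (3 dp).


Packet = 1500 bytes = 12000 bits. Store-and-forward: sum (t_trans + t_prop) per link.
Link 1: t_trans = 12000/(50*10^6) s = 0.2400 ms; t_prop = 400/200000 s = 2.0000 ms; subtotal = 2.2400 ms
Link 2: t_trans = 12000/(50*10^6) s = 0.2400 ms; t_prop = 1000/200000 s = 5.0000 ms; subtotal = 5.2400 ms
Link 3: t_trans = 12000/(100*10^6) s = 0.1200 ms; t_prop = 100/200000 s = 0.5000 ms; subtotal = 0.6200 ms
End-to-end = 2.2400 + 5.2400 + 0.6200 = 8.1000 ms -> 8.100 ms (3 dp)

8.100


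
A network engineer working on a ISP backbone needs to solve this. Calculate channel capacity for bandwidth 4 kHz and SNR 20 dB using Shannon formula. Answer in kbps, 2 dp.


Given: B = 4 kHz, SNR = 20 dB
SNR linear = 10^(20/10) = 100
1 + SNR = 101
log2(101) = 6.6582114828
C = 4 * 1000 * 6.6582114828 = 26632.8459 bps
C = 26.632846 kbps -> 26.63 kbps (2 dp)

26.63


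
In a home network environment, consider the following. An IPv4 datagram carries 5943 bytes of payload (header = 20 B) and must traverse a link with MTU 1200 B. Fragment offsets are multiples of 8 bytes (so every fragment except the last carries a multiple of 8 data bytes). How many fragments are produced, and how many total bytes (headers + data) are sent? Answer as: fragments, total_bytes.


Max data per non-final fragment = floor((MTU - header)/8)*8 = floor((1200 - 20)/8)*8 = floor(1180/8)*8 = 1176 B
Final fragment needs no 8-byte alignment: it can carry up to MTU - header = 1180 B
Non-final fragments needed = ceil((payload - 1180) / 1176) = ceil(4763/1176) = ceil(4.0502) = 5
Number of fragments = 5 + 1 = 6
Fragment sizes (data): 5 * 1176 B + 63 B (last, 63 <= 1180 OK)
Total bytes sent = payload + n_frags * header = 5943 + 6*20 = 5943 + 120 = 6063 B

6, 6063


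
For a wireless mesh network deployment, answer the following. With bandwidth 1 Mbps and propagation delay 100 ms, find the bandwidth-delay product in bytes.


Given: bandwidth = 1 Mbps, delay = 100 ms
BDP in bits = 1 * 10^6 * 100 / 1000
BDP in bits = 100000
BDP in bytes = 100000 / 8 = 12500

12500


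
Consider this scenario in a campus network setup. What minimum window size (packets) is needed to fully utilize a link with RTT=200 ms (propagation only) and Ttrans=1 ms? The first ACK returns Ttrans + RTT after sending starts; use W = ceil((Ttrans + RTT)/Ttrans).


Given: Ttrans = 1 ms, RTT = 200 ms (= 2 * Tprop, Tprop = 100 ms)
Time until first ACK returns = Ttrans + RTT = 1 + 200 = 201 ms
Need W * Ttrans >= Ttrans + RTT  ->  W >= (Ttrans + RTT) / Ttrans
(Ttrans + RTT) / Ttrans = 201 / 1 = 201
W_min = ceil(201) = 201

201


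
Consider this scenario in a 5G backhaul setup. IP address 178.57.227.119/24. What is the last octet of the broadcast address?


Given: IP = 178.57.227.119, prefix = /24
Host bits = 32 - 24 = 8
Network last octet = 119 AND mask = 0
Host part size = 2^8 - 1 = 255
Broadcast last octet = 0 OR 255 = 255

255


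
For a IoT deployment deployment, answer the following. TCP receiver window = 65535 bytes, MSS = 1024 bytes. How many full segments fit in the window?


Given: RWND = 65535 bytes, MSS = 1024 bytes
Full segments = floor(RWND / MSS)
Full segments = floor(65535 / 1024)
Full segments = floor(63.999) = 63

63


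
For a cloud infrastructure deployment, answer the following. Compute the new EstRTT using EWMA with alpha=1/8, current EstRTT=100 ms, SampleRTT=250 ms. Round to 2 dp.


Given: EstRTT = 100 ms, SampleRTT = 250 ms, alpha = 1/8
New EstRTT = (1 - alpha) * EstRTT + alpha * SampleRTT
(7/8) * 100 = 87.5
(1/8) * 250 = 31.25
New EstRTT = 87.5 + 31.25 = 118.75 ms -> 118.75 ms (2 dp)

118.75


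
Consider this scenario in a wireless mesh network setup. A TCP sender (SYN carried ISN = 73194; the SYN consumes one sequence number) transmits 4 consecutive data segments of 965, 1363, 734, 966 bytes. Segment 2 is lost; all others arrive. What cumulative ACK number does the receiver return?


SYN uses sequence number 73194; first data byte = ISN + 1 = 73195.
Segment 1: SEQ = 73195, len = 965 B, covers [73195, 74159]
Segment 2: SEQ = 74160, len = 1363 B, covers [74160, 75522] [LOST]
Segment 3: SEQ = 75523, len = 734 B, covers [75523, 76256]
Segment 4: SEQ = 76257, len = 966 B, covers [76257, 77222]
In-order data received: bytes [73195, 74159] (segments 1..1).
Segment 2 missing -> gap begins at byte 74160; later segments buffered out of order.
Cumulative ACK = next expected in-order byte = 73195 + 965 = 74160

74160


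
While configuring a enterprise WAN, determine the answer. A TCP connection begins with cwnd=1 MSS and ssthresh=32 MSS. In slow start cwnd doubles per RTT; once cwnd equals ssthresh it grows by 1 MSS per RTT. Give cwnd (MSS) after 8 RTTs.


RTT 0: cwnd = 1 MSS (initial)
RTT 1: cwnd = 2 MSS (slow start, doubled)
RTT 2: cwnd = 4 MSS (slow start, doubled)
RTT 3: cwnd = 8 MSS (slow start, doubled)
RTT 4: cwnd = 16 MSS (slow start, doubled)
RTT 5: cwnd = 32 MSS (slow start, doubled)
RTT 6: cwnd = 33 MSS (congestion avoidance, +1)
RTT 7: cwnd = 34 MSS (congestion avoidance, +1)
RTT 8: cwnd = 35 MSS (congestion avoidance, +1)

35


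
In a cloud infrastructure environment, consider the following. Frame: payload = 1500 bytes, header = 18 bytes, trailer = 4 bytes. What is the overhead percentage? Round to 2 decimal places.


Given: payload = 1500 B, header = 18 B, trailer = 4 B
Overhead bytes = header + trailer = 18 + 4 = 22
Total frame = payload + overhead = 1500 + 22 = 1522
Overhead % = 22 / 1522 * 100 = 1.4455% -> 1.45% (2 dp)

1.45


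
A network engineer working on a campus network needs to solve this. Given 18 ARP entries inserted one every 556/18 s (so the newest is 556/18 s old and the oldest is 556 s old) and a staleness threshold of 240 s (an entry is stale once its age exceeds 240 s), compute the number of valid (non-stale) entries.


Ages are k * 556/18 s for k = 1..18 (spacing = 30.8889 s).
Entry k is valid iff k * 556/18 <= 240 iff k <= 18 * 240 / 556 = 7.7698
n_valid = floor(7.7698) = 7
(n_stale = 18 - 7 = 11)

7


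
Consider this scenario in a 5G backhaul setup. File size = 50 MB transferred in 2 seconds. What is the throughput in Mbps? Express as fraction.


Given: file = 50 MB, time = 2 s
File in Mb = 50 * 8 = 400 Mb
Throughput = 400 / 2 Mbps
Throughput = 200 Mbps

200


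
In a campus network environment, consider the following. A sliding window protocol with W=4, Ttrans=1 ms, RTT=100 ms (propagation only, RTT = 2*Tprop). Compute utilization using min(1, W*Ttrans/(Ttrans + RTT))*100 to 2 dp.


Given: W = 4, Ttrans = 1 ms, RTT = 100 ms (= 2 * Tprop, Tprop = 50 ms)
Cycle time = Ttrans + RTT = 1 + 100 = 101 ms (first packet sent until its ACK returns)
W * Ttrans = 4 * 1 = 4 ms of sending per cycle
W * Ttrans / (Ttrans + RTT) = 4 / 101 = 0.039604
U = min(1, 0.039604) = 0.039604
U% = 3.96%

3.96


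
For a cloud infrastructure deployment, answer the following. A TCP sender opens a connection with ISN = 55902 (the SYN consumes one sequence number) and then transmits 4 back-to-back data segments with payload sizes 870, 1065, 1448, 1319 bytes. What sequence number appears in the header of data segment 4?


The SYN occupies sequence number ISN = 55902, so the first data byte is ISN + 1 = 55903.
SEQ of data segment i = (ISN + 1) + sum of payload sizes of segments 1..i-1.
Segment 1: SEQ = 55903, payload = 870 bytes
Segment 2: SEQ = 56773, payload = 1065 bytes
Segment 3: SEQ = 57838, payload = 1448 bytes
Segment 4: SEQ = 59286, payload = 1319 bytes
SEQ of segment 4 = 55903 + 870 + 1065 + 1448 = 59286

59286


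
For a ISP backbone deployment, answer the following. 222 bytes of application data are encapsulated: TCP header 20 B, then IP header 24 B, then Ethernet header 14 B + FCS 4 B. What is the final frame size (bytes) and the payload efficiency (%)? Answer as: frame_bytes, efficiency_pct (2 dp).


TCP segment = 222 + 20 = 242 B
IP packet = 242 + 24 = 266 B
Ethernet frame = 266 + 14 + 4 = 284 B
Efficiency = app / frame = 222 / 284 = 0.781690 = 78.1690% -> 78.17% (2 dp)

284, 78.17


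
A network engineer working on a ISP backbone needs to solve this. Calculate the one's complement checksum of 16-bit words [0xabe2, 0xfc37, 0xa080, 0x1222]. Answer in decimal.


Given words: [0xabe2, 0xfc37, 0xa080, 0x1222]
Step 1: Sum all words
Raw sum = 44002 + 64567 + 41088 + 4642 = 154299
Step 2: Fold carry: (23227 + 2) = 23229
One's complement = ~23229 & 0xFFFF = 42306

42306


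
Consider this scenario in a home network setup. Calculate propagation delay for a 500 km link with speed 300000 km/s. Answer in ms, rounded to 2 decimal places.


Given: distance = 500 km, speed = 300000 km/s
Delay = distance / speed = 500 / 300000 seconds
Delay in ms = 500 * 1000 / 300000
Delay = 1.6667 ms
Rounded to 2 dp = 1.67 ms

1.67


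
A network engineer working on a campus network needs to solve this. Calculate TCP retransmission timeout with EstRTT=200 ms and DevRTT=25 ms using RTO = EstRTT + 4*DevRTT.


Given: EstRTT = 200 ms, DevRTT = 25 ms
Timeout = EstRTT + 4 * DevRTT
4 * DevRTT = 4 * 25 = 100
Timeout = 200 + 100 = 300 ms

300


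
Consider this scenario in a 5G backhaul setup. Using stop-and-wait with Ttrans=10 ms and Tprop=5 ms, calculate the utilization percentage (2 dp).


Given: Ttrans = 10 ms, Tprop = 5 ms
RTT = 2 * Tprop = 2 * 5 = 10 ms
U = Ttrans / (Ttrans + RTT)
U = 10 / (10 + 10)
U = 10 / 20 = 0.5
U% = 50.00%

50.00


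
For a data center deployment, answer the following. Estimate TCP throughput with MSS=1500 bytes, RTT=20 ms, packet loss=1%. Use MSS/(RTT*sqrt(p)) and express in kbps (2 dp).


Given: MSS = 1500 bytes, RTT = 20 ms, loss = 1%
RTT in seconds = 20 / 1000 = 0.02
Loss rate = 1% = 0.01
sqrt(loss) = sqrt(0.01) = 0.1
Throughput (bytes/s) = 1500 / (0.02 * 0.1) = 750000.0000
Throughput (kbps) = 750000.0000 * 8 / 1000 = 6000.000000 -> 6000.00 kbps (2 dp)

6000.00


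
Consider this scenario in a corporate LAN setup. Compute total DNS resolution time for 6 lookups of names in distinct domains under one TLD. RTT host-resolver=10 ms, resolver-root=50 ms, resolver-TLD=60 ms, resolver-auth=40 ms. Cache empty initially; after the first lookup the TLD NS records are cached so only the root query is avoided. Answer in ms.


Lookup 1 (cold cache): local + root + TLD + auth = 10 + 50 + 60 + 40 = 160 ms
Lookups 2..6 (TLD NS cached -> skip root; new domain -> still ask TLD and auth): local + TLD + auth = 10 + 60 + 40 = 110 ms each
Remaining 5 lookups: 5 * 110 = 550 ms
Total = 160 + 550 = 710 ms

710


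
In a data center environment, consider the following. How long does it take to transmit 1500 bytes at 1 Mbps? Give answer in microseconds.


Given: packet = 1500 bytes, bandwidth = 1 Mbps
Packet in bits = 1500 * 8 = 12000 bits
Bandwidth = 1 * 10^6 = 1000000 bps
Time = 12000 / 1000000 seconds
Time in us = 12000 * 10^6 / 1000000 = 12000

12000


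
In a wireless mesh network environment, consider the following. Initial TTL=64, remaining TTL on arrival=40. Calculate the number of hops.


Given: initial TTL = 64, received TTL = 40
Hops = initial TTL - received TTL
Hops = 64 - 40 = 24

24


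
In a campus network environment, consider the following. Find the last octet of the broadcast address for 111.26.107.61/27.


Given: IP = 111.26.107.61, prefix = /27
Host bits = 32 - 27 = 5
Network last octet = 61 AND mask = 32
Host part size = 2^5 - 1 = 31
Broadcast last octet = 32 OR 31 = 63

63


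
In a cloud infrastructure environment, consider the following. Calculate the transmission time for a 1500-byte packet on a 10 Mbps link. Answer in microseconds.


Given: packet = 1500 bytes, bandwidth = 10 Mbps
Packet in bits = 1500 * 8 = 12000 bits
Bandwidth = 10 * 10^6 = 10000000 bps
Time = 12000 / 10000000 seconds
Time in us = 12000 * 10^6 / 10000000 = 1200

1200


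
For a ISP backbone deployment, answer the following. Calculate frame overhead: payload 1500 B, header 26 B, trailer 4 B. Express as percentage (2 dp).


Given: payload = 1500 B, header = 26 B, trailer = 4 B
Overhead bytes = header + trailer = 26 + 4 = 30
Total frame = payload + overhead = 1500 + 30 = 1530
Overhead % = 30 / 1530 * 100 = 1.9608% -> 1.96% (2 dp)

1.96


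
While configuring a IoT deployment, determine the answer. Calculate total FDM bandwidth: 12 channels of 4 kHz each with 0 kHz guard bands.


Given: 12 channels, 4 kHz each, guard = 0 kHz
Channel bandwidth = 12 * 4 = 48 kHz
Guard bands = 11 gaps * 0 kHz = 0 kHz
Total = 48 + 0 = 48 kHz

48


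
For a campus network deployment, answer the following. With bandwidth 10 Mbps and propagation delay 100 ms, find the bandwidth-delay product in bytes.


Given: bandwidth = 10 Mbps, delay = 100 ms
BDP in bits = 10 * 10^6 * 100 / 1000
BDP in bits = 1000000
BDP in bytes = 1000000 / 8 = 125000

125000


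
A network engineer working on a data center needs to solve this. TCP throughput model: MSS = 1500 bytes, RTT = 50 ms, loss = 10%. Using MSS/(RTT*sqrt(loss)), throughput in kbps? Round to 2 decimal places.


Given: MSS = 1500 bytes, RTT = 50 ms, loss = 10%
RTT in seconds = 50 / 1000 = 0.05
Loss rate = 10% = 0.1
sqrt(loss) = sqrt(0.1) = 0.316227766017
Throughput (bytes/s) = 1500 / (0.05 * 0.316227766017) = 94868.3298
Throughput (kbps) = 94868.3298 * 8 / 1000 = 758.946638 -> 758.95 kbps (2 dp)

758.95


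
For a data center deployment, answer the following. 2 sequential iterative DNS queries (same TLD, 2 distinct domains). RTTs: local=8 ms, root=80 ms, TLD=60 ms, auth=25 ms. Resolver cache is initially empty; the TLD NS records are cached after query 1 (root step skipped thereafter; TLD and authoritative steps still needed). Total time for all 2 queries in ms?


Lookup 1 (cold cache): local + root + TLD + auth = 8 + 80 + 60 + 25 = 173 ms
Lookups 2..2 (TLD NS cached -> skip root; new domain -> still ask TLD and auth): local + TLD + auth = 8 + 60 + 25 = 93 ms each
Remaining 1 lookups: 1 * 93 = 93 ms
Total = 173 + 93 = 266 ms

266


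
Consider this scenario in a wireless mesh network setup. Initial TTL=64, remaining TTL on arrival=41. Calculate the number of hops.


Given: initial TTL = 64, received TTL = 41
Hops = initial TTL - received TTL
Hops = 64 - 41 = 23

23


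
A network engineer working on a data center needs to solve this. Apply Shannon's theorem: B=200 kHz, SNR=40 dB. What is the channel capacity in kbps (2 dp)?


Given: B = 200 kHz, SNR = 40 dB
SNR linear = 10^(40/10) = 10000
1 + SNR = 10001
log2(10001) = 13.2878566418
C = 200 * 1000 * 13.2878566418 = 2657571.3284 bps
C = 2657.571328 kbps -> 2657.57 kbps (2 dp)

2657.57


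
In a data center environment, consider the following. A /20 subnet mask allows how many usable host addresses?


Given: subnet mask /20
Host bits = 32 - 20 = 12
Total addresses = 2^12 = 4096
Usable hosts = 4096 - 2 (network + broadcast) = 4094

4094


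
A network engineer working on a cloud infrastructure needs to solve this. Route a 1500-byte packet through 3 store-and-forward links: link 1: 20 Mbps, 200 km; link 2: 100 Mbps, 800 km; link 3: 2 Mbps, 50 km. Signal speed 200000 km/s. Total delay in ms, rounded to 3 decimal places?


Packet = 1500 bytes = 12000 bits. Store-and-forward: sum (t_trans + t_prop) per link.
Link 1: t_trans = 12000/(20*10^6) s = 0.6000 ms; t_prop = 200/200000 s = 1.0000 ms; subtotal = 1.6000 ms
Link 2: t_trans = 12000/(100*10^6) s = 0.1200 ms; t_prop = 800/200000 s = 4.0000 ms; subtotal = 4.1200 ms
Link 3: t_trans = 12000/(2*10^6) s = 6.0000 ms; t_prop = 50/200000 s = 0.2500 ms; subtotal = 6.2500 ms
End-to-end = 1.6000 + 4.1200 + 6.2500 = 11.9700 ms -> 11.970 ms (3 dp)

11.970


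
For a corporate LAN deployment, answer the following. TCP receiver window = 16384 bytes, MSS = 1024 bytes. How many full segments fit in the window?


Given: RWND = 16384 bytes, MSS = 1024 bytes
Full segments = floor(RWND / MSS)
Full segments = floor(16384 / 1024)
Full segments = floor(16.0) = 16

16


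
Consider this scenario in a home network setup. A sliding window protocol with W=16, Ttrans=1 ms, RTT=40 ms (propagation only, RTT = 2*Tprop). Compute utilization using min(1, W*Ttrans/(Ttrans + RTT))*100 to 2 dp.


Given: W = 16, Ttrans = 1 ms, RTT = 40 ms (= 2 * Tprop, Tprop = 20 ms)
Cycle time = Ttrans + RTT = 1 + 40 = 41 ms (first packet sent until its ACK returns)
W * Ttrans = 16 * 1 = 16 ms of sending per cycle
W * Ttrans / (Ttrans + RTT) = 16 / 41 = 0.390244
U = min(1, 0.390244) = 0.390244
U% = 39.02%

39.02


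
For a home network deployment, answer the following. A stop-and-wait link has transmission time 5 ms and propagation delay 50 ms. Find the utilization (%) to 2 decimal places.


Given: Ttrans = 5 ms, Tprop = 50 ms
RTT = 2 * Tprop = 2 * 50 = 100 ms
U = Ttrans / (Ttrans + RTT)
U = 5 / (5 + 100)
U = 5 / 105 = 0.047619
U% = 4.76%

4.76


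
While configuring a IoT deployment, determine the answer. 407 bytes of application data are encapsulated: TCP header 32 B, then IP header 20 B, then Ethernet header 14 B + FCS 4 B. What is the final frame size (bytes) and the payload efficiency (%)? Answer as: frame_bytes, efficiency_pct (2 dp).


TCP segment = 407 + 32 = 439 B
IP packet = 439 + 20 = 459 B
Ethernet frame = 459 + 14 + 4 = 477 B
Efficiency = app / frame = 407 / 477 = 0.853249 = 85.3249% -> 85.32% (2 dp)

477, 85.32


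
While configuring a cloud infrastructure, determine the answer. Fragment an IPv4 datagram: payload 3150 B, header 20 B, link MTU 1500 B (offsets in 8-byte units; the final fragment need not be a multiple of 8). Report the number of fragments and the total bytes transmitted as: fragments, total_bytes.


Max data per non-final fragment = floor((MTU - header)/8)*8 = floor((1500 - 20)/8)*8 = floor(1480/8)*8 = 1480 B
Final fragment needs no 8-byte alignment: it can carry up to MTU - header = 1480 B
Non-final fragments needed = ceil((payload - 1480) / 1480) = ceil(1670/1480) = ceil(1.1284) = 2
Number of fragments = 2 + 1 = 3
Fragment sizes (data): 2 * 1480 B + 190 B (last, 190 <= 1480 OK)
Total bytes sent = payload + n_frags * header = 3150 + 3*20 = 3150 + 60 = 3210 B

3, 3210


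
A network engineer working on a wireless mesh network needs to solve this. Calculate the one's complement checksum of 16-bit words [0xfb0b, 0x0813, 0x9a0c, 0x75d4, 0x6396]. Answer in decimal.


Given words: [0xfb0b, 0x0813, 0x9a0c, 0x75d4, 0x6396]
Step 1: Sum all words
Raw sum = 64267 + 2067 + 39436 + 30164 + 25494 = 161428
Step 2: Fold carry: (30356 + 2) = 30358
One's complement = ~30358 & 0xFFFF = 35177

35177


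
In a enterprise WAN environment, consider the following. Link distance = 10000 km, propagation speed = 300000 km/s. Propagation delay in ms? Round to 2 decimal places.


Given: distance = 10000 km, speed = 300000 km/s
Delay = distance / speed = 10000 / 300000 seconds
Delay in ms = 10000 * 1000 / 300000
Delay = 33.3333 ms
Rounded to 2 dp = 33.33 ms

33.33


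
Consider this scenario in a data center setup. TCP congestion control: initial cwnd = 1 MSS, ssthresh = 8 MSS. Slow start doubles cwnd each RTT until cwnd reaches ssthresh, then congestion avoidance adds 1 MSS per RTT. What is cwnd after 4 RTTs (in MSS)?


RTT 0: cwnd = 1 MSS (initial)
RTT 1: cwnd = 2 MSS (slow start, doubled)
RTT 2: cwnd = 4 MSS (slow start, doubled)
RTT 3: cwnd = 8 MSS (slow start, doubled)
RTT 4: cwnd = 9 MSS (congestion avoidance, +1)

9


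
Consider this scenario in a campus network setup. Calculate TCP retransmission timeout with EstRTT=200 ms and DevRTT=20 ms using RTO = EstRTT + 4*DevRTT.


Given: EstRTT = 200 ms, DevRTT = 20 ms
Timeout = EstRTT + 4 * DevRTT
4 * DevRTT = 4 * 20 = 80
Timeout = 200 + 80 = 280 ms

280


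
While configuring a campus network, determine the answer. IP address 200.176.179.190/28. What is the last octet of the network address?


Given: IP = 200.176.179.190, prefix = /28
Subnet mask = 255.255.255.240
Last octet of IP: 190
Last octet of mask: 240
Network last octet = 190 AND 240 = 176

176


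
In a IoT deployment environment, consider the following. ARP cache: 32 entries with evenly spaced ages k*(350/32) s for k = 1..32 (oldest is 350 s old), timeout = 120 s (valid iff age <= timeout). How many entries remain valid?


Ages are k * 350/32 s for k = 1..32 (spacing = 10.9375 s).
Entry k is valid iff k * 350/32 <= 120 iff k <= 32 * 120 / 350 = 10.9714
n_valid = floor(10.9714) = 10
(n_stale = 32 - 10 = 22)

10


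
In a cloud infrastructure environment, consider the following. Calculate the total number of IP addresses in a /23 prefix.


Given: CIDR prefix /23
Host bits = 32 - 23 = 9
Total addresses = 2^9 = 512

512


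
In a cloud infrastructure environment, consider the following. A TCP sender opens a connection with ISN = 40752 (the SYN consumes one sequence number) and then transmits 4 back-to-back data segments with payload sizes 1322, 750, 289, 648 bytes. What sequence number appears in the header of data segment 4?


The SYN occupies sequence number ISN = 40752, so the first data byte is ISN + 1 = 40753.
SEQ of data segment i = (ISN + 1) + sum of payload sizes of segments 1..i-1.
Segment 1: SEQ = 40753, payload = 1322 bytes
Segment 2: SEQ = 42075, payload = 750 bytes
Segment 3: SEQ = 42825, payload = 289 bytes
Segment 4: SEQ = 43114, payload = 648 bytes
SEQ of segment 4 = 40753 + 1322 + 750 + 289 = 43114

43114


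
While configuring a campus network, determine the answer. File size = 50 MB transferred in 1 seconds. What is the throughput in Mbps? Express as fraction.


Given: file = 50 MB, time = 1 s
File in Mb = 50 * 8 = 400 Mb
Throughput = 400 / 1 Mbps
Throughput = 400 Mbps

400


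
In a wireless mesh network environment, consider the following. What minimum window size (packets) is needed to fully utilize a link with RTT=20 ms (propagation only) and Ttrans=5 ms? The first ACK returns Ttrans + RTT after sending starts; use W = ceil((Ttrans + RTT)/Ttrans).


Given: Ttrans = 5 ms, RTT = 20 ms (= 2 * Tprop, Tprop = 10 ms)
Time until first ACK returns = Ttrans + RTT = 5 + 20 = 25 ms
Need W * Ttrans >= Ttrans + RTT  ->  W >= (Ttrans + RTT) / Ttrans
(Ttrans + RTT) / Ttrans = 25 / 5 = 5
W_min = ceil(5) = 5

5


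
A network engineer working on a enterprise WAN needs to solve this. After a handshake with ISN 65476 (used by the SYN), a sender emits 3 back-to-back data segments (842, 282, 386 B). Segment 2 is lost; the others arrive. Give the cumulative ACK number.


SYN uses sequence number 65476; first data byte = ISN + 1 = 65477.
Segment 1: SEQ = 65477, len = 842 B, covers [65477, 66318]
Segment 2: SEQ = 66319, len = 282 B, covers [66319, 66600] [LOST]
Segment 3: SEQ = 66601, len = 386 B, covers [66601, 66986]
In-order data received: bytes [65477, 66318] (segments 1..1).
Segment 2 missing -> gap begins at byte 66319; later segments buffered out of order.
Cumulative ACK = next expected in-order byte = 65477 + 842 = 66319

66319


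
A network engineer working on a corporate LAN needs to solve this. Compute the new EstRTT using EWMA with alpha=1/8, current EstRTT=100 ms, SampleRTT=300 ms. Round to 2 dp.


Given: EstRTT = 100 ms, SampleRTT = 300 ms, alpha = 1/8
New EstRTT = (1 - alpha) * EstRTT + alpha * SampleRTT
(7/8) * 100 = 87.5
(1/8) * 300 = 37.5
New EstRTT = 87.5 + 37.5 = 125 ms -> 125.00 ms (2 dp)

125.00


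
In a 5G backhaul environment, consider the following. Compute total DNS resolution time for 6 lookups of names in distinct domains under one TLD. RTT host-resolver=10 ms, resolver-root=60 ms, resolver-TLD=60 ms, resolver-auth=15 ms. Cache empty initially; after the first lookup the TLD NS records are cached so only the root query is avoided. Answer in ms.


Lookup 1 (cold cache): local + root + TLD + auth = 10 + 60 + 60 + 15 = 145 ms
Lookups 2..6 (TLD NS cached -> skip root; new domain -> still ask TLD and auth): local + TLD + auth = 10 + 60 + 15 = 85 ms each
Remaining 5 lookups: 5 * 85 = 425 ms
Total = 145 + 425 = 570 ms

570


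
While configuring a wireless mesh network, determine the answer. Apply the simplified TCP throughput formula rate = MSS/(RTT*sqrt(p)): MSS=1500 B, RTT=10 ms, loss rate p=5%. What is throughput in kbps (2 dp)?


Given: MSS = 1500 bytes, RTT = 10 ms, loss = 5%
RTT in seconds = 10 / 1000 = 0.01
Loss rate = 5% = 0.05
sqrt(loss) = sqrt(0.05) = 0.223606797750
Throughput (bytes/s) = 1500 / (0.01 * 0.223606797750) = 670820.3932
Throughput (kbps) = 670820.3932 * 8 / 1000 = 5366.563146 -> 5366.56 kbps (2 dp)

5366.56


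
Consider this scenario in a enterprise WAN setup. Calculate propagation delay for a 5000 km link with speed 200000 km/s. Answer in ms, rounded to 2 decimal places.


Given: distance = 5000 km, speed = 200000 km/s
Delay = distance / speed = 5000 / 200000 seconds
Delay in ms = 5000 * 1000 / 200000
Delay = 25.0000 ms
Rounded to 2 dp = 25.00 ms

25.00


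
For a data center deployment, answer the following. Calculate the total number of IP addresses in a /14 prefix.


Given: CIDR prefix /14
Host bits = 32 - 14 = 18
Total addresses = 2^18 = 262144

262144


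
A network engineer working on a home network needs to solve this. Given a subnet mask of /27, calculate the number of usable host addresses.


Given: subnet mask /27
Host bits = 32 - 27 = 5
Total addresses = 2^5 = 32
Usable hosts = 32 - 2 (network + broadcast) = 30

30


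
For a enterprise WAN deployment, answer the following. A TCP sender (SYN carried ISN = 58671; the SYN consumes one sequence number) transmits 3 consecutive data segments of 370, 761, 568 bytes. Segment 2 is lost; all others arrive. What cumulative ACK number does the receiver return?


SYN uses sequence number 58671; first data byte = ISN + 1 = 58672.
Segment 1: SEQ = 58672, len = 370 B, covers [58672, 59041]
Segment 2: SEQ = 59042, len = 761 B, covers [59042, 59802] [LOST]
Segment 3: SEQ = 59803, len = 568 B, covers [59803, 60370]
In-order data received: bytes [58672, 59041] (segments 1..1).
Segment 2 missing -> gap begins at byte 59042; later segments buffered out of order.
Cumulative ACK = next expected in-order byte = 58672 + 370 = 59042

59042


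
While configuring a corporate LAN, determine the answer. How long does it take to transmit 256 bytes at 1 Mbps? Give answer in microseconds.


Given: packet = 256 bytes, bandwidth = 1 Mbps
Packet in bits = 256 * 8 = 2048 bits
Bandwidth = 1 * 10^6 = 1000000 bps
Time = 2048 / 1000000 seconds
Time in us = 2048 * 10^6 / 1000000 = 2048

2048


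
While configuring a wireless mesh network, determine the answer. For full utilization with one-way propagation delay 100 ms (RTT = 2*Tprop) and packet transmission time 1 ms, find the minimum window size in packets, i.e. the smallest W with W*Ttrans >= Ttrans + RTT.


Given: Ttrans = 1 ms, RTT = 200 ms (= 2 * Tprop, Tprop = 100 ms)
Time until first ACK returns = Ttrans + RTT = 1 + 200 = 201 ms
Need W * Ttrans >= Ttrans + RTT  ->  W >= (Ttrans + RTT) / Ttrans
(Ttrans + RTT) / Ttrans = 201 / 1 = 201
W_min = ceil(201) = 201

201


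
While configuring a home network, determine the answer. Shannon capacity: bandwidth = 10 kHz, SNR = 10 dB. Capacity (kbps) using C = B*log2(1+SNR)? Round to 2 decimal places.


Given: B = 10 kHz, SNR = 10 dB
SNR linear = 10^(10/10) = 10
1 + SNR = 11
log2(11) = 3.4594316186
C = 10 * 1000 * 3.4594316186 = 34594.3162 bps
C = 34.594316 kbps -> 34.59 kbps (2 dp)

34.59


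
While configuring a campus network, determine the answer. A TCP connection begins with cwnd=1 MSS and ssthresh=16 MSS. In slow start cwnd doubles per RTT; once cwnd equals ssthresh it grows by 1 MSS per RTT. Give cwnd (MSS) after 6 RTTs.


RTT 0: cwnd = 1 MSS (initial)
RTT 1: cwnd = 2 MSS (slow start, doubled)
RTT 2: cwnd = 4 MSS (slow start, doubled)
RTT 3: cwnd = 8 MSS (slow start, doubled)
RTT 4: cwnd = 16 MSS (slow start, doubled)
RTT 5: cwnd = 17 MSS (congestion avoidance, +1)
RTT 6: cwnd = 18 MSS (congestion avoidance, +1)

18


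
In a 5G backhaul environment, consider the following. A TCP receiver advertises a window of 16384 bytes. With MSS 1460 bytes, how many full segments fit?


Given: RWND = 16384 bytes, MSS = 1460 bytes
Full segments = floor(RWND / MSS)
Full segments = floor(16384 / 1460)
Full segments = floor(11.2219) = 11

11


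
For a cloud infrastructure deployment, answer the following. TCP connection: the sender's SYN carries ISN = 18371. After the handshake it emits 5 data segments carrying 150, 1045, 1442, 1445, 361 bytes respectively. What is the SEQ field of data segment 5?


The SYN occupies sequence number ISN = 18371, so the first data byte is ISN + 1 = 18372.
SEQ of data segment i = (ISN + 1) + sum of payload sizes of segments 1..i-1.
Segment 1: SEQ = 18372, payload = 150 bytes
Segment 2: SEQ = 18522, payload = 1045 bytes
Segment 3: SEQ = 19567, payload = 1442 bytes
Segment 4: SEQ = 21009, payload = 1445 bytes
Segment 5: SEQ = 22454, payload = 361 bytes
SEQ of segment 5 = 18372 + 150 + 1045 + 1442 + 1445 = 22454

22454


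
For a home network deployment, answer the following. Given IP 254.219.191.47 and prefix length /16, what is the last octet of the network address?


Given: IP = 254.219.191.47, prefix = /16
Subnet mask = 255.255.0.0
Last octet of IP: 47
Last octet of mask: 0
Network last octet = 47 AND 0 = 0

0


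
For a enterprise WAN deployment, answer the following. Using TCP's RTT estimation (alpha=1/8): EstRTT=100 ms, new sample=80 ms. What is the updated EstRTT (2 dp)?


Given: EstRTT = 100 ms, SampleRTT = 80 ms, alpha = 1/8
New EstRTT = (1 - alpha) * EstRTT + alpha * SampleRTT
(7/8) * 100 = 87.5
(1/8) * 80 = 10
New EstRTT = 87.5 + 10 = 97.5 ms -> 97.50 ms (2 dp)

97.50


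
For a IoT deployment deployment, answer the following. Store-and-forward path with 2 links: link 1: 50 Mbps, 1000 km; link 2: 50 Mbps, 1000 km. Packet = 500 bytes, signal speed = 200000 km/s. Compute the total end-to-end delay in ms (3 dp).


Packet = 500 bytes = 4000 bits. Store-and-forward: sum (t_trans + t_prop) per link.
Link 1: t_trans = 4000/(50*10^6) s = 0.0800 ms; t_prop = 1000/200000 s = 5.0000 ms; subtotal = 5.0800 ms
Link 2: t_trans = 4000/(50*10^6) s = 0.0800 ms; t_prop = 1000/200000 s = 5.0000 ms; subtotal = 5.0800 ms
End-to-end = 5.0800 + 5.0800 = 10.1600 ms -> 10.160 ms (3 dp)

10.160


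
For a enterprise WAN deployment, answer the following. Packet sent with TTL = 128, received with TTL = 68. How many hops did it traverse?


Given: initial TTL = 128, received TTL = 68
Hops = initial TTL - received TTL
Hops = 128 - 68 = 60

60


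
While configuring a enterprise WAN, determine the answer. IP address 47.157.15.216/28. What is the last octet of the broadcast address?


Given: IP = 47.157.15.216, prefix = /28
Host bits = 32 - 28 = 4
Network last octet = 216 AND mask = 208
Host part size = 2^4 - 1 = 15
Broadcast last octet = 208 OR 15 = 223

223


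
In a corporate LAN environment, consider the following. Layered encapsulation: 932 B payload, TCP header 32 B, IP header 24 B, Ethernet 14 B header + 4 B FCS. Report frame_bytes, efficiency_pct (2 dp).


TCP segment = 932 + 32 = 964 B
IP packet = 964 + 24 = 988 B
Ethernet frame = 988 + 14 + 4 = 1006 B
Efficiency = app / frame = 932 / 1006 = 0.926441 = 92.6441% -> 92.64% (2 dp)

1006, 92.64


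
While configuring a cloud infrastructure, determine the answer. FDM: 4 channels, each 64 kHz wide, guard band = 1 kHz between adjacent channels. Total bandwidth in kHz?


Given: 4 channels, 64 kHz each, guard = 1 kHz
Channel bandwidth = 4 * 64 = 256 kHz
Guard bands = 3 gaps * 1 kHz = 3 kHz
Total = 256 + 3 = 259 kHz

259


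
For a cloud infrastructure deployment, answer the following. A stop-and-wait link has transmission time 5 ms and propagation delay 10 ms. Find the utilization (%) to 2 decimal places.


Given: Ttrans = 5 ms, Tprop = 10 ms
RTT = 2 * Tprop = 2 * 10 = 20 ms
U = Ttrans / (Ttrans + RTT)
U = 5 / (5 + 20)
U = 5 / 25 = 0.2
U% = 20.00%

20.00


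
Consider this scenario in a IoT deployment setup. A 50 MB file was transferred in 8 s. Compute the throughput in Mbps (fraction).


Given: file = 50 MB, time = 8 s
File in Mb = 50 * 8 = 400 Mb
Throughput = 400 / 8 Mbps
Throughput = 50 Mbps

50


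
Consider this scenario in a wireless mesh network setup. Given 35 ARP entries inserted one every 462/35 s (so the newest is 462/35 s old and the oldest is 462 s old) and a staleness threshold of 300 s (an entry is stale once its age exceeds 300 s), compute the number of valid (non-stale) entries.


Ages are k * 462/35 s for k = 1..35 (spacing = 13.2000 s).
Entry k is valid iff k * 462/35 <= 300 iff k <= 35 * 300 / 462 = 22.7273
n_valid = floor(22.7273) = 22
(n_stale = 35 - 22 = 13)

22


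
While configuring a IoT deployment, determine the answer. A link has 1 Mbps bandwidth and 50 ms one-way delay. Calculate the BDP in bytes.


Given: bandwidth = 1 Mbps, delay = 50 ms
BDP in bits = 1 * 10^6 * 50 / 1000
BDP in bits = 50000
BDP in bytes = 50000 / 8 = 6250

6250


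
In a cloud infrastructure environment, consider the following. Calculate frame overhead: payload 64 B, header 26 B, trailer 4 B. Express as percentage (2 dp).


Given: payload = 64 B, header = 26 B, trailer = 4 B
Overhead bytes = header + trailer = 26 + 4 = 30
Total frame = payload + overhead = 64 + 30 = 94
Overhead % = 30 / 94 * 100 = 31.9149% -> 31.91% (2 dp)

31.91


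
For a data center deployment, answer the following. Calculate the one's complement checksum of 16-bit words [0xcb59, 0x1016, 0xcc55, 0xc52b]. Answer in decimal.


Given words: [0xcb59, 0x1016, 0xcc55, 0xc52b]
Step 1: Sum all words
Raw sum = 52057 + 4118 + 52309 + 50475 = 158959
Step 2: Fold carry: (27887 + 2) = 27889
One's complement = ~27889 & 0xFFFF = 37646

37646


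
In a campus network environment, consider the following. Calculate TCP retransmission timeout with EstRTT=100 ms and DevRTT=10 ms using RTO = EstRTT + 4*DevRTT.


Given: EstRTT = 100 ms, DevRTT = 10 ms
Timeout = EstRTT + 4 * DevRTT
4 * DevRTT = 4 * 10 = 40
Timeout = 100 + 40 = 140 ms

140


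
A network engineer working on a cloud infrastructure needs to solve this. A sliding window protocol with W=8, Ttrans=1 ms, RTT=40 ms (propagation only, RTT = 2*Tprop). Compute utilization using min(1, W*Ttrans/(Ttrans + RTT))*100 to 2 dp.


Given: W = 8, Ttrans = 1 ms, RTT = 40 ms (= 2 * Tprop, Tprop = 20 ms)
Cycle time = Ttrans + RTT = 1 + 40 = 41 ms (first packet sent until its ACK returns)
W * Ttrans = 8 * 1 = 8 ms of sending per cycle
W * Ttrans / (Ttrans + RTT) = 8 / 41 = 0.195122
U = min(1, 0.195122) = 0.195122
U% = 19.51%

19.51
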